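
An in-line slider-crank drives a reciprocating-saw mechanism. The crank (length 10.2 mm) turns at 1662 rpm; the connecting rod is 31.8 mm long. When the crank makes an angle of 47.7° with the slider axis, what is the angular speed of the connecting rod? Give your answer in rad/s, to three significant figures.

ω = 174 rad/s (converted from 1662 rpm).
The rod makes angle φ with the slider axis where L sinφ = r sinθ; differentiating, L cosφ·φ̇ = r ω cosθ.
L cosφ = √(L² − r² sin²θ) = 0.030892 m.
|ω_rod| = r ω |cosθ| / √(L² − r² sin²θ) = 0.0102·174·0.67301/0.030892 = 38.675 rad/s.

38.7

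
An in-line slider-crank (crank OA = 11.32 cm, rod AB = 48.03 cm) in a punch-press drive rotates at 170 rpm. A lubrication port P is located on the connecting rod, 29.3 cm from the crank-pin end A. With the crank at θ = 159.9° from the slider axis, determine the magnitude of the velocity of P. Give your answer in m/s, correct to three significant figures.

ω = 17.8 rad/s.  Crank-pin speed |V_A| = rω = 2.0152 m/s, perpendicular to OA.
Rod angle: sinφ = −(r/L) sinθ ⇒ φ = -4.646°; ω_rod = −rω cosθ/√(L²−r²sin²θ) = +3.9532 rad/s.
V_P = V_A + ω_rod × AP, with AP = 0.293 m along the rod.
Components: V_Px = −rω sinθ − a·ω_rod·sinφ = -0.59874 m/s;  V_Py = rω cosθ + a·ω_rod·cosφ = -0.738 m/s.
|V_P| = √(V_Px² + V_Py²) = 0.95033 m/s.

0.950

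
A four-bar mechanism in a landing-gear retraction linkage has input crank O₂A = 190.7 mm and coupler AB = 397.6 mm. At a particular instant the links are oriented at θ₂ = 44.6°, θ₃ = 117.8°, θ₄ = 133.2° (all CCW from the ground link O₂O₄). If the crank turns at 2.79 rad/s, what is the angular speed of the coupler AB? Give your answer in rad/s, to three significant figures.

ω₂ = 2.79 rad/s
Differentiating the loop-closure r₂e^{iθ₂}+r₃e^{iθ₃}=r₁+r₄e^{iθ₄} gives r₂ω₂e^{iθ₂}+r₃ω₃e^{iθ₃}=r₄ω₄e^{iθ₄}.
Eliminating the other unknown: ω₃ = r₂ω₂ sin(θ₄−θ₂) / [r₃ sin(θ₃−θ₄)].
Numerator sine = +0.99970; denominator sine = -0.26556.
Result = 0.1907·2.79·(+0.99970) / (0.3976·(-0.26556)) = -5.0376 rad/s; magnitude 5.0376 rad/s.

5.04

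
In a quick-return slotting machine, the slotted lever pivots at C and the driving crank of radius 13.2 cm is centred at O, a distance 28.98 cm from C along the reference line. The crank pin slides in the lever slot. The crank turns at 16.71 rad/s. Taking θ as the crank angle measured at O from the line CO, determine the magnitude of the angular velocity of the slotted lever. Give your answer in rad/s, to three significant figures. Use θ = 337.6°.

5.12

ω = 16.71 rad/s
Crank pin A relative to C: A = (d + r cosθ, r sinθ); lever angle φ = atan2(r sinθ, d + r cosθ).
Differentiating tanφ: φ̇ = rω(d cosθ + r)/(d² + r² + 2dr cosθ).
d² + r² + 2dr cosθ = |CA|² = 0.172142 m²;  d cosθ + r = +0.39993 m.
|ω_lever| = |0.132·16.71·+0.39993| / 0.172142 = 5.1245 rad/s.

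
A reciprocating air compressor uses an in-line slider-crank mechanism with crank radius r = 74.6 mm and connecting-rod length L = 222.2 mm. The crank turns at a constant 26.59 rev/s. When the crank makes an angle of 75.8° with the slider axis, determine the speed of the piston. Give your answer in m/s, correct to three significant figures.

ω = 2π·26.6 = 167.1 rad/s
For an in-line slider-crank, x = r cosθ + √(L² − r² sin²θ), so v = −rω sinθ·[1 + r cosθ/√(L² − r² sin²θ)].
With r = 0.0746 m, L = 0.2222 m, θ = 75.8°: √(L² − r² sin²θ) = 0.2101 m.
v = −0.0746·167.1·0.96945·[1 + 0.0746·0.24531/0.2101] = -13.135 m/s.
|v| = 13.135 m/s.

13.1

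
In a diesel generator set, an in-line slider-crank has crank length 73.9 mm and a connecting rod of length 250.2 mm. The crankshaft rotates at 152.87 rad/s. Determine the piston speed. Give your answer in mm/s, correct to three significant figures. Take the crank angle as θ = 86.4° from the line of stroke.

ω = 152.9 rad/s
For an in-line slider-crank, x = r cosθ + √(L² − r² sin²θ), so v = −rω sinθ·[1 + r cosθ/√(L² − r² sin²θ)].
With r = 0.0739 m, L = 0.2502 m, θ = 86.4°: √(L² − r² sin²θ) = 0.23908 m.
v = −0.0739·152.9·0.99803·[1 + 0.0739·0.06279/0.23908] = -11.494 m/s.
|v| = 11.494 m/s = 11494 mm/s.

11500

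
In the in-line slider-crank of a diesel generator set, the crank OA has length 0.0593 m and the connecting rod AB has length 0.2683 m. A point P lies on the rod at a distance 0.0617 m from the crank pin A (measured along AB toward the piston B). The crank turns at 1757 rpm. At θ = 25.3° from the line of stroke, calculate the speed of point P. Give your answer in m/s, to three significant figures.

ω = 184 rad/s.  Crank-pin speed |V_A| = rω = 10.911 m/s, perpendicular to OA.
Rod angle: sinφ = −(r/L) sinθ ⇒ φ = -5.420°; ω_rod = −rω cosθ/√(L²−r²sin²θ) = -36.931 rad/s.
V_P = V_A + ω_rod × AP, with AP = 0.0617 m along the rod.
Components: V_Px = −rω sinθ − a·ω_rod·sinφ = -4.878 m/s;  V_Py = rω cosθ + a·ω_rod·cosφ = +7.5958 m/s.
|V_P| = √(V_Px² + V_Py²) = 9.0272 m/s.

9.03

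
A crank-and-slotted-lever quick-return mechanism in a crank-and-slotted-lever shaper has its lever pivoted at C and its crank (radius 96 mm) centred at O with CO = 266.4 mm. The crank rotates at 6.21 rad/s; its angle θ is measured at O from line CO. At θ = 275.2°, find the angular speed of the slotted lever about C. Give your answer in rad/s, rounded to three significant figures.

0.844

ω = 6.21 rad/s
Crank pin A relative to C: A = (d + r cosθ, r sinθ); lever angle φ = atan2(r sinθ, d + r cosθ).
Differentiating tanφ: φ̇ = rω(d cosθ + r)/(d² + r² + 2dr cosθ).
d² + r² + 2dr cosθ = |CA|² = 0.0848207 m²;  d cosθ + r = +0.12014 m.
|ω_lever| = |0.096·6.21·+0.12014| / 0.0848207 = 0.84443 rad/s.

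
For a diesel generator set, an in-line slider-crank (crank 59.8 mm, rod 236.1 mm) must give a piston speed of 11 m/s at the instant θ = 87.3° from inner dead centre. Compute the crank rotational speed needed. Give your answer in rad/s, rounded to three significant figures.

For an in-line slider-crank, |v_piston| = rω|sinθ|·[1 + r cosθ/√(L² − r² sin²θ)].
With r = 0.0598 m, L = 0.2361 m, θ = 87.3°: the bracketed kinematic factor |dx/dθ| = 0.06047 m.
ω = v/|dx/dθ| = 11/0.06047 = 181.91 rad/s.

182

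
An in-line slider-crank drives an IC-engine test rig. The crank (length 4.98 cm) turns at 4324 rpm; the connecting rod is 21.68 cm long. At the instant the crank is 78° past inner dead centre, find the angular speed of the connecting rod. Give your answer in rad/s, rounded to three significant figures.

ω = 452.8 rad/s (converted from 4324 rpm).
The rod makes angle φ with the slider axis where L sinφ = r sinθ; differentiating, L cosφ·φ̇ = r ω cosθ.
L cosφ = √(L² − r² sin²θ) = 0.21126 m.
|ω_rod| = r ω |cosθ| / √(L² − r² sin²θ) = 0.0498·452.8·0.20791/0.21126 = 22.193 rad/s.

22.2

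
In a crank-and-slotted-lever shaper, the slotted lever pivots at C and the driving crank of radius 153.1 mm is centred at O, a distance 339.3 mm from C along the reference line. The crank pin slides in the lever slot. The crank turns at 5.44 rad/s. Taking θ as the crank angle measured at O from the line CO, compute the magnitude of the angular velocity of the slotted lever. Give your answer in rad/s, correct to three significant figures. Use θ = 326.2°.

1.61

ω = 5.44 rad/s
Crank pin A relative to C: A = (d + r cosθ, r sinθ); lever angle φ = atan2(r sinθ, d + r cosθ).
Differentiating tanφ: φ̇ = rω(d cosθ + r)/(d² + r² + 2dr cosθ).
d² + r² + 2dr cosθ = |CA|² = 0.224898 m²;  d cosθ + r = +0.43505 m.
|ω_lever| = |0.1531·5.44·+0.43505| / 0.224898 = 1.6111 rad/s.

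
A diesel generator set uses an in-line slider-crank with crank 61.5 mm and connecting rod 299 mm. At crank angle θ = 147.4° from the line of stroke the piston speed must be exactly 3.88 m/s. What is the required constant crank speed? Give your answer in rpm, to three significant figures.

1350

For an in-line slider-crank, |v_piston| = rω|sinθ|·[1 + r cosθ/√(L² − r² sin²θ)].
With r = 0.0615 m, L = 0.299 m, θ = 147.4°: the bracketed kinematic factor |dx/dθ| = 0.027357 m.
ω = v/|dx/dθ| = 3.88/0.027357 = 141.83 rad/s.
N = 60ω/(2π) = 1354.3 rpm.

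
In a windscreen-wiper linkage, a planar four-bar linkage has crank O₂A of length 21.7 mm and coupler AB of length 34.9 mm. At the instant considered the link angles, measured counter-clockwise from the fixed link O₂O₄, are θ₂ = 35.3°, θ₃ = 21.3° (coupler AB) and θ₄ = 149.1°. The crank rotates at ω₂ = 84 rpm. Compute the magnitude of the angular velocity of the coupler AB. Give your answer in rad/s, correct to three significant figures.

ω₂ = 8.796 rad/s (from 84 rpm).
Differentiating the loop-closure r₂e^{iθ₂}+r₃e^{iθ₃}=r₁+r₄e^{iθ₄} gives r₂ω₂e^{iθ₂}+r₃ω₃e^{iθ₃}=r₄ω₄e^{iθ₄}.
Eliminating the other unknown: ω₃ = r₂ω₂ sin(θ₄−θ₂) / [r₃ sin(θ₃−θ₄)].
Numerator sine = +0.91496; denominator sine = -0.79016.
Result = 0.0217·8.796·(+0.91496) / (0.0349·(-0.79016)) = -6.3333 rad/s; magnitude 6.3333 rad/s.

6.33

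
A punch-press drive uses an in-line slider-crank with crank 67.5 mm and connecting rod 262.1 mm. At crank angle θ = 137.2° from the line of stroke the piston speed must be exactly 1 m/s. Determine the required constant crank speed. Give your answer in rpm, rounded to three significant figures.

For an in-line slider-crank, |v_piston| = rω|sinθ|·[1 + r cosθ/√(L² − r² sin²θ)].
With r = 0.0675 m, L = 0.2621 m, θ = 137.2°: the bracketed kinematic factor |dx/dθ| = 0.03706 m.
ω = v/|dx/dθ| = 1/0.03706 = 26.983 rad/s.
N = 60ω/(2π) = 257.67 rpm.

258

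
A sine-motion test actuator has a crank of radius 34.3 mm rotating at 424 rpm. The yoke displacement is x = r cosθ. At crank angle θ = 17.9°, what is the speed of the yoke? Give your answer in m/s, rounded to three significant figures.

0.468

ω = 44.4 rad/s (from 424 rpm).
x = r cosθ ⇒ ẋ = −rω sinθ.
|v| = rω|sinθ| = 0.0343·44.4·|sin 17.9°| = 0.46809 m/s.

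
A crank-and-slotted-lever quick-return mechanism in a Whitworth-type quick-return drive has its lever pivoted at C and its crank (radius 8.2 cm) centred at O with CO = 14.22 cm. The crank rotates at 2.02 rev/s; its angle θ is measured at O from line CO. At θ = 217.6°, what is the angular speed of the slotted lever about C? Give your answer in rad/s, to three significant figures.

3.77

ω = 12.69 rad/s (from 2.02 rev/s).
Crank pin A relative to C: A = (d + r cosθ, r sinθ); lever angle φ = atan2(r sinθ, d + r cosθ).
Differentiating tanφ: φ̇ = rω(d cosθ + r)/(d² + r² + 2dr cosθ).
d² + r² + 2dr cosθ = |CA|² = 0.00846801 m²;  d cosθ + r = -0.030664 m.
|ω_lever| = |0.082·12.69·-0.030664| / 0.00846801 = 3.7687 rad/s.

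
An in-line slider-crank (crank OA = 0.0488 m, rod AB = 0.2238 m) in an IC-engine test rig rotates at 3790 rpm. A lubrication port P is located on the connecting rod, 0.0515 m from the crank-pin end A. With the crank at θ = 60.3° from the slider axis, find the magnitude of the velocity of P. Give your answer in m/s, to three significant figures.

ω = 396.9 rad/s.  Crank-pin speed |V_A| = rω = 19.368 m/s, perpendicular to OA.
Rod angle: sinφ = −(r/L) sinθ ⇒ φ = -10.918°; ω_rod = −rω cosθ/√(L²−r²sin²θ) = -43.669 rad/s.
V_P = V_A + ω_rod × AP, with AP = 0.0515 m along the rod.
Components: V_Px = −rω sinθ − a·ω_rod·sinφ = -17.25 m/s;  V_Py = rω cosθ + a·ω_rod·cosφ = +7.3879 m/s.
|V_P| = √(V_Px² + V_Py²) = 18.765 m/s.

18.8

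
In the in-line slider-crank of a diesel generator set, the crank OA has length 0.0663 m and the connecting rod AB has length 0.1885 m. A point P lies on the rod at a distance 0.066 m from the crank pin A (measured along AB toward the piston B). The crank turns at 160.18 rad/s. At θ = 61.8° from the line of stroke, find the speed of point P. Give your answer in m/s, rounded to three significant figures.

10.5

ω = 160.2 rad/s.  Crank-pin speed |V_A| = rω = 10.62 m/s, perpendicular to OA.
Rod angle: sinφ = −(r/L) sinθ ⇒ φ = -18.058°; ω_rod = −rω cosθ/√(L²−r²sin²θ) = -28.002 rad/s.
V_P = V_A + ω_rod × AP, with AP = 0.066 m along the rod.
Components: V_Px = −rω sinθ − a·ω_rod·sinφ = -9.9323 m/s;  V_Py = rω cosθ + a·ω_rod·cosφ = +3.2613 m/s.
|V_P| = √(V_Px² + V_Py²) = 10.454 m/s.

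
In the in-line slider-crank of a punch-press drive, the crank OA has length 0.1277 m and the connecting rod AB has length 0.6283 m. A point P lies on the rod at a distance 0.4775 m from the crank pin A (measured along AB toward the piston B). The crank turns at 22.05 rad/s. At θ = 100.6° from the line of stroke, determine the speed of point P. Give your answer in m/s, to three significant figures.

2.69

ω = 22.05 rad/s.  Crank-pin speed |V_A| = rω = 2.8158 m/s, perpendicular to OA.
Rod angle: sinφ = −(r/L) sinθ ⇒ φ = -11.524°; ω_rod = −rω cosθ/√(L²−r²sin²θ) = +0.84136 rad/s.
V_P = V_A + ω_rod × AP, with AP = 0.4775 m along the rod.
Components: V_Px = −rω sinθ − a·ω_rod·sinφ = -2.6875 m/s;  V_Py = rω cosθ + a·ω_rod·cosφ = -0.12432 m/s.
|V_P| = √(V_Px² + V_Py²) = 2.6903 m/s.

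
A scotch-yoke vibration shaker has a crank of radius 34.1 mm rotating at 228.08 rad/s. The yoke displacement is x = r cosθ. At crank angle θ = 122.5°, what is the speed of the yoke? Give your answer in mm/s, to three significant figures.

6560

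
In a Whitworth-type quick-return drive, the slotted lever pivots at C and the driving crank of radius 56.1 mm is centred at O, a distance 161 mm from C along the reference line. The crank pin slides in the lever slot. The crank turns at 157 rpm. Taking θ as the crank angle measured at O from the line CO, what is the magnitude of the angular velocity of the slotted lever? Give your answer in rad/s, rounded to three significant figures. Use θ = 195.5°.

7.83

ω = 16.44 rad/s (from 157 rpm).
Crank pin A relative to C: A = (d + r cosθ, r sinθ); lever angle φ = atan2(r sinθ, d + r cosθ).
Differentiating tanφ: φ̇ = rω(d cosθ + r)/(d² + r² + 2dr cosθ).
d² + r² + 2dr cosθ = |CA|² = 0.011661 m²;  d cosθ + r = -0.099045 m.
|ω_lever| = |0.0561·16.44·-0.099045| / 0.011661 = 7.834 rad/s.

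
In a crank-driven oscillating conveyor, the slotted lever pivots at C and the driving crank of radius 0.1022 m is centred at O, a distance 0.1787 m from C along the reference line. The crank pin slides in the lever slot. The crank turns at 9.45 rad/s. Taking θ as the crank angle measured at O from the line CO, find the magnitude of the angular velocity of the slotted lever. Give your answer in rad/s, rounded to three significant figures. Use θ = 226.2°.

ω = 9.45 rad/s
Crank pin A relative to C: A = (d + r cosθ, r sinθ); lever angle φ = atan2(r sinθ, d + r cosθ).
Differentiating tanφ: φ̇ = rω(d cosθ + r)/(d² + r² + 2dr cosθ).
d² + r² + 2dr cosθ = |CA|² = 0.0170971 m²;  d cosθ + r = -0.021486 m.
|ω_lever| = |0.1022·9.45·-0.021486| / 0.0170971 = 1.2137 rad/s.

1.21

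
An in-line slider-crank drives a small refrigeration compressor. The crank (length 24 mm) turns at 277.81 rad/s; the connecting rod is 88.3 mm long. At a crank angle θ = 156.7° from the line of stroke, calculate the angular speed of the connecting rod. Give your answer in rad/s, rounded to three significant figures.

69.8

ω = 277.8 rad/s
The rod makes angle φ with the slider axis where L sinφ = r sinθ; differentiating, L cosφ·φ̇ = r ω cosθ.
L cosφ = √(L² − r² sin²θ) = 0.087788 m.
|ω_rod| = r ω |cosθ| / √(L² − r² sin²θ) = 0.024·277.8·0.91845/0.087788 = 69.755 rad/s.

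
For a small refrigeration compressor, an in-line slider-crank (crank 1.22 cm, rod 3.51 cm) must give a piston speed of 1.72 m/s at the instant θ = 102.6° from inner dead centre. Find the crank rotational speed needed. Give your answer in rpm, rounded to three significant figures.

For an in-line slider-crank, |v_piston| = rω|sinθ|·[1 + r cosθ/√(L² − r² sin²θ)].
With r = 0.0122 m, L = 0.0351 m, θ = 102.6°: the bracketed kinematic factor |dx/dθ| = 0.010947 m.
ω = v/|dx/dθ| = 1.72/0.010947 = 157.13 rad/s.
N = 60ω/(2π) = 1500.5 rpm.

1500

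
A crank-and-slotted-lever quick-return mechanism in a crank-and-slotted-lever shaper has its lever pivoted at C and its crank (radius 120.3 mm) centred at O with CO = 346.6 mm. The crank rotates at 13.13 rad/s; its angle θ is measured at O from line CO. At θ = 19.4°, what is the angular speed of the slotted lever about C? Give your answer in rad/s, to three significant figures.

3.31

ω = 13.13 rad/s
Crank pin A relative to C: A = (d + r cosθ, r sinθ); lever angle φ = atan2(r sinθ, d + r cosθ).
Differentiating tanφ: φ̇ = rω(d cosθ + r)/(d² + r² + 2dr cosθ).
d² + r² + 2dr cosθ = |CA|² = 0.213261 m²;  d cosθ + r = +0.44722 m.
|ω_lever| = |0.1203·13.13·+0.44722| / 0.213261 = 3.3124 rad/s.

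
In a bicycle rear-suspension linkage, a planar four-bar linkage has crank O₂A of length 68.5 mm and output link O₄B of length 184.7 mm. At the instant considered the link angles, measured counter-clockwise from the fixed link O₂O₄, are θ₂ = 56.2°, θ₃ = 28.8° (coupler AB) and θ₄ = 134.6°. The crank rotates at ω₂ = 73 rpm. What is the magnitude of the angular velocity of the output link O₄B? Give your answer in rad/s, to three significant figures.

1.36

ω₂ = 7.645 rad/s (from 73 rpm).
Differentiating the loop-closure r₂e^{iθ₂}+r₃e^{iθ₃}=r₁+r₄e^{iθ₄} gives r₂ω₂e^{iθ₂}+r₃ω₃e^{iθ₃}=r₄ω₄e^{iθ₄}.
Eliminating the other unknown: ω₄ = r₂ω₂ sin(θ₂−θ₃) / [r₄ sin(θ₄−θ₃)].
Numerator sine = +0.46020; denominator sine = +0.96222.
Result = 0.0685·7.645·(+0.46020) / (0.1847·(+0.96222)) = +1.356 rad/s; magnitude 1.356 rad/s.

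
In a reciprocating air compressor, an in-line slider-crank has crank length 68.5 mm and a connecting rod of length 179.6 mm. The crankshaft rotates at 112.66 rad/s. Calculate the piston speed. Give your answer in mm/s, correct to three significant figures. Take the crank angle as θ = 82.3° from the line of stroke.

8070

ω = 112.7 rad/s
For an in-line slider-crank, x = r cosθ + √(L² − r² sin²θ), so v = −rω sinθ·[1 + r cosθ/√(L² − r² sin²θ)].
With r = 0.0685 m, L = 0.1796 m, θ = 82.3°: √(L² − r² sin²θ) = 0.16628 m.
v = −0.0685·112.7·0.99098·[1 + 0.0685·0.13399/0.16628] = -8.0698 m/s.
|v| = 8.0698 m/s = 8069.8 mm/s.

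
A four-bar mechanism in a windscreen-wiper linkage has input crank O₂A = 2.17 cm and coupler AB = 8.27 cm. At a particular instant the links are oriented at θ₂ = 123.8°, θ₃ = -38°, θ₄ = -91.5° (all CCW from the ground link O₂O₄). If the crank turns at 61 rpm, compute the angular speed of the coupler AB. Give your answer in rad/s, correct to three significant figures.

ω₂ = 6.388 rad/s (from 61 rpm).
Differentiating the loop-closure r₂e^{iθ₂}+r₃e^{iθ₃}=r₁+r₄e^{iθ₄} gives r₂ω₂e^{iθ₂}+r₃ω₃e^{iθ₃}=r₄ω₄e^{iθ₄}.
Eliminating the other unknown: ω₃ = r₂ω₂ sin(θ₄−θ₂) / [r₃ sin(θ₃−θ₄)].
Numerator sine = +0.57786; denominator sine = +0.80386.
Result = 0.0217·6.388·(+0.57786) / (0.0827·(+0.80386)) = +1.2049 rad/s; magnitude 1.2049 rad/s.

1.20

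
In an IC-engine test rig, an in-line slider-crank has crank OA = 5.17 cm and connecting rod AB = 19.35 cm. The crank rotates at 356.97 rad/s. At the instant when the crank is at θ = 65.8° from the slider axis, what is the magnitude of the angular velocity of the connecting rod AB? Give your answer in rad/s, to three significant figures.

40.3

ω = 357 rad/s
The rod makes angle φ with the slider axis where L sinφ = r sinθ; differentiating, L cosφ·φ̇ = r ω cosθ.
L cosφ = √(L² − r² sin²θ) = 0.18767 m.
|ω_rod| = r ω |cosθ| / √(L² − r² sin²θ) = 0.0517·357·0.40992/0.18767 = 40.312 rad/s.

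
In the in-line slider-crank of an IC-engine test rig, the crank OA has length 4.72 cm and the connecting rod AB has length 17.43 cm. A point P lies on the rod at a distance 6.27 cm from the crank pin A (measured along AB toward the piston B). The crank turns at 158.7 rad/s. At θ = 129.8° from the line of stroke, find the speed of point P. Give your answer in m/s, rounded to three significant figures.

6.20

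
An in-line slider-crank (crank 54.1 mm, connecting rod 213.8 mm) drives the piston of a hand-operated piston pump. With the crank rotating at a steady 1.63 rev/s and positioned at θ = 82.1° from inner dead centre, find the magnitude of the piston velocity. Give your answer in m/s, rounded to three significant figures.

0.569

ω = 2π·1.63 = 10.24 rad/s
For an in-line slider-crank, x = r cosθ + √(L² − r² sin²θ), so v = −rω sinθ·[1 + r cosθ/√(L² − r² sin²θ)].
With r = 0.0541 m, L = 0.2138 m, θ = 82.1°: √(L² − r² sin²θ) = 0.20698 m.
v = −0.0541·10.24·0.99051·[1 + 0.0541·0.13744/0.20698] = -0.56853 m/s.
|v| = 0.56853 m/s.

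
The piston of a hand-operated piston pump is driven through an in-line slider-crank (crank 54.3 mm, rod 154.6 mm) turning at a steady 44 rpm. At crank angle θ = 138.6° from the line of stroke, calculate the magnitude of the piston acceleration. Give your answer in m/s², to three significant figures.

0.799

ω = 2π·44/60 = 4.608 rad/s
x(θ) = r cosθ + √(L² − r² sin²θ); with ω constant, a = ω²·d²x/dθ².
d²x/dθ² = −r cosθ − r²(cos2θ)/√u − r⁴ sin²2θ/(4u^{3/2}),  u = L² − r² sin²θ = 0.0226117 m².
Substituting r = 0.0543 m, L = 0.1546 m, θ = 138.6°: d²x/dθ² = +0.037644 m.
a = ω²·d²x/dθ² = (4.608)²·(+0.037644) = +0.79921 m/s²;  |a| = 0.79921 m/s².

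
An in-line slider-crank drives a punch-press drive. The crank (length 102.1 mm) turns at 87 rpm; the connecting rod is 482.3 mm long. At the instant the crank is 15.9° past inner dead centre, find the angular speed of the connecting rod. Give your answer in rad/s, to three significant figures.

ω = 9.111 rad/s (converted from 87 rpm).
The rod makes angle φ with the slider axis where L sinφ = r sinθ; differentiating, L cosφ·φ̇ = r ω cosθ.
L cosφ = √(L² − r² sin²θ) = 0.48149 m.
|ω_rod| = r ω |cosθ| / √(L² − r² sin²θ) = 0.1021·9.111·0.96174/0.48149 = 1.858 rad/s.

1.86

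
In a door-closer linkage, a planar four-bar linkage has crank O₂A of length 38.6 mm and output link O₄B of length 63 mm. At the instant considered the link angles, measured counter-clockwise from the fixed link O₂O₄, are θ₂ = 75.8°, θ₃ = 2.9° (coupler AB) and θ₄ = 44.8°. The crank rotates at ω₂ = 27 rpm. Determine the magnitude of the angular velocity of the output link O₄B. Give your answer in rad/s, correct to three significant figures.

2.48

ω₂ = 2.827 rad/s (from 27 rpm).
Differentiating the loop-closure r₂e^{iθ₂}+r₃e^{iθ₃}=r₁+r₄e^{iθ₄} gives r₂ω₂e^{iθ₂}+r₃ω₃e^{iθ₃}=r₄ω₄e^{iθ₄}.
Eliminating the other unknown: ω₄ = r₂ω₂ sin(θ₂−θ₃) / [r₄ sin(θ₄−θ₃)].
Numerator sine = +0.95579; denominator sine = +0.66783.
Result = 0.0386·2.827·(+0.95579) / (0.063·(+0.66783)) = +2.4793 rad/s; magnitude 2.4793 rad/s.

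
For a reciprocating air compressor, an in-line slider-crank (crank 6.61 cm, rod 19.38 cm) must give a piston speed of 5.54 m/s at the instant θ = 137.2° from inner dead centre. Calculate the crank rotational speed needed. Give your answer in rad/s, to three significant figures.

166

For an in-line slider-crank, |v_piston| = rω|sinθ|·[1 + r cosθ/√(L² − r² sin²θ)].
With r = 0.0661 m, L = 0.1938 m, θ = 137.2°: the bracketed kinematic factor |dx/dθ| = 0.033357 m.
ω = v/|dx/dθ| = 5.54/0.033357 = 166.08 rad/s.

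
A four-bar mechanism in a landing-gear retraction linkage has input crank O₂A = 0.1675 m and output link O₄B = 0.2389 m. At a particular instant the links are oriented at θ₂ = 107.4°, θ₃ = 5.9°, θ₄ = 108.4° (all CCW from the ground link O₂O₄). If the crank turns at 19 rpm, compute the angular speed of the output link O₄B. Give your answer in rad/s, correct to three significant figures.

1.40

ω₂ = 1.99 rad/s (from 19 rpm).
Differentiating the loop-closure r₂e^{iθ₂}+r₃e^{iθ₃}=r₁+r₄e^{iθ₄} gives r₂ω₂e^{iθ₂}+r₃ω₃e^{iθ₃}=r₄ω₄e^{iθ₄}.
Eliminating the other unknown: ω₄ = r₂ω₂ sin(θ₂−θ₃) / [r₄ sin(θ₄−θ₃)].
Numerator sine = +0.97992; denominator sine = +0.97630.
Result = 0.1675·1.99·(+0.97992) / (0.2389·(+0.97630)) = +1.4002 rad/s; magnitude 1.4002 rad/s.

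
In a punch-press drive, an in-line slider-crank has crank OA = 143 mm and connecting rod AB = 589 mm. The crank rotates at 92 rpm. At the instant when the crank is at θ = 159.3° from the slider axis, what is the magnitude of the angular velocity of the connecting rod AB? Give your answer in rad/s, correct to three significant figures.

ω = 9.634 rad/s (converted from 92 rpm).
The rod makes angle φ with the slider axis where L sinφ = r sinθ; differentiating, L cosφ·φ̇ = r ω cosθ.
L cosφ = √(L² − r² sin²θ) = 0.58683 m.
|ω_rod| = r ω |cosθ| / √(L² − r² sin²θ) = 0.143·9.634·0.93544/0.58683 = 2.1961 rad/s.

2.20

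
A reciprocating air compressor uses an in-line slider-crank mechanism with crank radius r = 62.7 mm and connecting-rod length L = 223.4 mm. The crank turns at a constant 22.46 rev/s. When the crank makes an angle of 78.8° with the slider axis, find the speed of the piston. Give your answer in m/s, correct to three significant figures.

ω = 2π·22.5 = 141.1 rad/s
For an in-line slider-crank, x = r cosθ + √(L² − r² sin²θ), so v = −rω sinθ·[1 + r cosθ/√(L² − r² sin²θ)].
With r = 0.0627 m, L = 0.2234 m, θ = 78.8°: √(L² − r² sin²θ) = 0.21477 m.
v = −0.0627·141.1·0.98096·[1 + 0.0627·0.19423/0.21477] = -9.1719 m/s.
|v| = 9.1719 m/s.

9.17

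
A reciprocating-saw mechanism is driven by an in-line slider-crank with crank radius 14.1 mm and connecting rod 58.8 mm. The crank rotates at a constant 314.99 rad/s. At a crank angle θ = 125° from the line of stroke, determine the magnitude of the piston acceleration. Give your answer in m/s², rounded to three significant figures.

915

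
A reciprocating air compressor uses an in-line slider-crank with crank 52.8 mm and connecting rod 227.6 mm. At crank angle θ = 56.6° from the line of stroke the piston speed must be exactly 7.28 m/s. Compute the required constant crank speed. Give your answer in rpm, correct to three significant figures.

1400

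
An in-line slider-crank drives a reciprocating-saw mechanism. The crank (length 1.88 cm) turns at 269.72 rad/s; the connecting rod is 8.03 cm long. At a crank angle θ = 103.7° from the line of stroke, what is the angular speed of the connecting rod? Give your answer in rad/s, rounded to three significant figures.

15.4

ω = 269.7 rad/s
The rod makes angle φ with the slider axis where L sinφ = r sinθ; differentiating, L cosφ·φ̇ = r ω cosθ.
L cosφ = √(L² − r² sin²θ) = 0.078195 m.
|ω_rod| = r ω |cosθ| / √(L² − r² sin²θ) = 0.0188·269.7·0.23684/0.078195 = 15.358 rad/s.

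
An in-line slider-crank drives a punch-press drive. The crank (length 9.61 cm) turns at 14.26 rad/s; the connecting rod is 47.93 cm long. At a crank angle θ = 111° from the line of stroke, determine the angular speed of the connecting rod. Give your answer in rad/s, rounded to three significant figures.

ω = 14.26 rad/s
The rod makes angle φ with the slider axis where L sinφ = r sinθ; differentiating, L cosφ·φ̇ = r ω cosθ.
L cosφ = √(L² − r² sin²θ) = 0.47083 m.
|ω_rod| = r ω |cosθ| / √(L² − r² sin²θ) = 0.0961·14.26·0.35837/0.47083 = 1.0431 rad/s.

1.04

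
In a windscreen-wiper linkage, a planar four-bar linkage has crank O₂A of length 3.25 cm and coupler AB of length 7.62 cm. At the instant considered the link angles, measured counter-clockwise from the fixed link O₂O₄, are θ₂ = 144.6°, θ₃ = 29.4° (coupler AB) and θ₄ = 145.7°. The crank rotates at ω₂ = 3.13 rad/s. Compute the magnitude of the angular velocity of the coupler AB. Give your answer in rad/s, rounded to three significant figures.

0.0286

ω₂ = 3.13 rad/s
Differentiating the loop-closure r₂e^{iθ₂}+r₃e^{iθ₃}=r₁+r₄e^{iθ₄} gives r₂ω₂e^{iθ₂}+r₃ω₃e^{iθ₃}=r₄ω₄e^{iθ₄}.
Eliminating the other unknown: ω₃ = r₂ω₂ sin(θ₄−θ₂) / [r₃ sin(θ₃−θ₄)].
Numerator sine = +0.01920; denominator sine = -0.89649.
Result = 0.0325·3.13·(+0.01920) / (0.0762·(-0.89649)) = -0.028587 rad/s; magnitude 0.028587 rad/s.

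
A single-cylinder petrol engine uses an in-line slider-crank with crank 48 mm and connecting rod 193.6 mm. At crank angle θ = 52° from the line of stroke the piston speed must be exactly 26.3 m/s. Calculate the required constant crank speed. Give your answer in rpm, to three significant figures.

For an in-line slider-crank, |v_piston| = rω|sinθ|·[1 + r cosθ/√(L² − r² sin²θ)].
With r = 0.048 m, L = 0.1936 m, θ = 52°: the bracketed kinematic factor |dx/dθ| = 0.043712 m.
ω = v/|dx/dθ| = 26.3/0.043712 = 601.67 rad/s.
N = 60ω/(2π) = 5745.5 rpm.

5750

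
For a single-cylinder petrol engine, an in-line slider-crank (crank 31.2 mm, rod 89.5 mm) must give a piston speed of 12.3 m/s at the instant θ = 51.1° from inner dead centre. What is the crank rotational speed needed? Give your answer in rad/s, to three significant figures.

413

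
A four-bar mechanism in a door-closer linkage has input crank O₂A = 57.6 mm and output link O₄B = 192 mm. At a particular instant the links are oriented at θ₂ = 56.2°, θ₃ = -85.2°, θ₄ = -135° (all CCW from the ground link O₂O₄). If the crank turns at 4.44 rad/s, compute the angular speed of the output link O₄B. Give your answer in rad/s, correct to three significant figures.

1.09

ω₂ = 4.44 rad/s
Differentiating the loop-closure r₂e^{iθ₂}+r₃e^{iθ₃}=r₁+r₄e^{iθ₄} gives r₂ω₂e^{iθ₂}+r₃ω₃e^{iθ₃}=r₄ω₄e^{iθ₄}.
Eliminating the other unknown: ω₄ = r₂ω₂ sin(θ₂−θ₃) / [r₄ sin(θ₄−θ₃)].
Numerator sine = +0.62388; denominator sine = -0.76380.
Result = 0.0576·4.44·(+0.62388) / (0.192·(-0.76380)) = -1.088 rad/s; magnitude 1.088 rad/s.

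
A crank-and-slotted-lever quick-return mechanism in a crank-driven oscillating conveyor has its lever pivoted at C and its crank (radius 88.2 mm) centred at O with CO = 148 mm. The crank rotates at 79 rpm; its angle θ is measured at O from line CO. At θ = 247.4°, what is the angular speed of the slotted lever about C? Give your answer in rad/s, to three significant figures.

1.16

ω = 8.273 rad/s (from 79 rpm).
Crank pin A relative to C: A = (d + r cosθ, r sinθ); lever angle φ = atan2(r sinθ, d + r cosθ).
Differentiating tanφ: φ̇ = rω(d cosθ + r)/(d² + r² + 2dr cosθ).
d² + r² + 2dr cosθ = |CA|² = 0.0196504 m²;  d cosθ + r = +0.031324 m.
|ω_lever| = |0.0882·8.273·+0.031324| / 0.0196504 = 1.1631 rad/s.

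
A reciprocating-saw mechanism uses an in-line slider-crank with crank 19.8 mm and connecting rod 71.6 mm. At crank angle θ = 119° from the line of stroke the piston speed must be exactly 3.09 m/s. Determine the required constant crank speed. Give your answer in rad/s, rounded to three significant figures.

For an in-line slider-crank, |v_piston| = rω|sinθ|·[1 + r cosθ/√(L² − r² sin²θ)].
With r = 0.0198 m, L = 0.0716 m, θ = 119°: the bracketed kinematic factor |dx/dθ| = 0.014925 m.
ω = v/|dx/dθ| = 3.09/0.014925 = 207.04 rad/s.

207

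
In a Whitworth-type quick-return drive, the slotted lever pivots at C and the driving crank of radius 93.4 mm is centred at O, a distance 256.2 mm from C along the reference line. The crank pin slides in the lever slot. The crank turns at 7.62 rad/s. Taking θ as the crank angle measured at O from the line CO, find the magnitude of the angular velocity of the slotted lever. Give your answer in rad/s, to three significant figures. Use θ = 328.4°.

1.93

ω = 7.62 rad/s
Crank pin A relative to C: A = (d + r cosθ, r sinθ); lever angle φ = atan2(r sinθ, d + r cosθ).
Differentiating tanφ: φ̇ = rω(d cosθ + r)/(d² + r² + 2dr cosθ).
d² + r² + 2dr cosθ = |CA|² = 0.115124 m²;  d cosθ + r = +0.31161 m.
|ω_lever| = |0.0934·7.62·+0.31161| / 0.115124 = 1.9264 rad/s.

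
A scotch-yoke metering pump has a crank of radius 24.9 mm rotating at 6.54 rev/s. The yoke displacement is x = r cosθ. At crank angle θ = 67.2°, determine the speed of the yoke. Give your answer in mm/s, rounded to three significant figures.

ω = 41.09 rad/s (from 6.54 rev/s).
x = r cosθ ⇒ ẋ = −rω sinθ.
|v| = rω|sinθ| = 0.0249·41.09·|sin 67.2°| = 0.94324 m/s = 943.24 mm/s.

943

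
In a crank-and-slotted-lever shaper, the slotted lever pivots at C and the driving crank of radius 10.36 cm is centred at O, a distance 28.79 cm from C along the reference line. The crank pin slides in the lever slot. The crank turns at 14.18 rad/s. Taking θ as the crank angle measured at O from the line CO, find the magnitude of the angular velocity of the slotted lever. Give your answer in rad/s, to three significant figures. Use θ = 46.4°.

3.29

ω = 14.18 rad/s
Crank pin A relative to C: A = (d + r cosθ, r sinθ); lever angle φ = atan2(r sinθ, d + r cosθ).
Differentiating tanφ: φ̇ = rω(d cosθ + r)/(d² + r² + 2dr cosθ).
d² + r² + 2dr cosθ = |CA|² = 0.134757 m²;  d cosθ + r = +0.30214 m.
|ω_lever| = |0.1036·14.18·+0.30214| / 0.134757 = 3.2938 rad/s.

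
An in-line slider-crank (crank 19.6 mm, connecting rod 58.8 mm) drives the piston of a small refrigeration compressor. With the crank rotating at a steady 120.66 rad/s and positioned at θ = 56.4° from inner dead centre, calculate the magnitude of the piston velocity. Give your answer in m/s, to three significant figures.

ω = 120.7 rad/s
For an in-line slider-crank, x = r cosθ + √(L² − r² sin²θ), so v = −rω sinθ·[1 + r cosθ/√(L² − r² sin²θ)].
With r = 0.0196 m, L = 0.0588 m, θ = 56.4°: √(L² − r² sin²θ) = 0.056488 m.
v = −0.0196·120.7·0.83292·[1 + 0.0196·0.55339/0.056488] = -2.348 m/s.
|v| = 2.348 m/s.

2.35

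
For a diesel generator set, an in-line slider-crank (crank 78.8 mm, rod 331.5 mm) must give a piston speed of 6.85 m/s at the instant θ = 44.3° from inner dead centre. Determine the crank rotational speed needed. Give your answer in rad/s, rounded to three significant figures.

106

For an in-line slider-crank, |v_piston| = rω|sinθ|·[1 + r cosθ/√(L² − r² sin²θ)].
With r = 0.0788 m, L = 0.3315 m, θ = 44.3°: the bracketed kinematic factor |dx/dθ| = 0.06453 m.
ω = v/|dx/dθ| = 6.85/0.06453 = 106.15 rad/s.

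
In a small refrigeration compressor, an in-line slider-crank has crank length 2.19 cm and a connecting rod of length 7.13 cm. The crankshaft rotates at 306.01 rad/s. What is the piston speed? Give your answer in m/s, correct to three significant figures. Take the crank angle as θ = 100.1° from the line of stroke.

6.22

ω = 306 rad/s
For an in-line slider-crank, x = r cosθ + √(L² − r² sin²θ), so v = −rω sinθ·[1 + r cosθ/√(L² − r² sin²θ)].
With r = 0.0219 m, L = 0.0713 m, θ = 100.1°: √(L² − r² sin²θ) = 0.067962 m.
v = −0.0219·306·0.98450·[1 + 0.0219·-0.17537/0.067962] = -6.2249 m/s.
|v| = 6.2249 m/s.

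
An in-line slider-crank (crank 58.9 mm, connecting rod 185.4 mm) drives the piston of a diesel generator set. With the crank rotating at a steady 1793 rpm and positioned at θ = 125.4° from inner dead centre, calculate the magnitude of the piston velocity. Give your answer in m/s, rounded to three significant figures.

7.30

ω = 2π·1793/60 = 187.8 rad/s
For an in-line slider-crank, x = r cosθ + √(L² − r² sin²θ), so v = −rω sinθ·[1 + r cosθ/√(L² − r² sin²θ)].
With r = 0.0589 m, L = 0.1854 m, θ = 125.4°: √(L² − r² sin²θ) = 0.17908 m.
v = −0.0589·187.8·0.81513·[1 + 0.0589·-0.57928/0.17908] = -7.2971 m/s.
|v| = 7.2971 m/s.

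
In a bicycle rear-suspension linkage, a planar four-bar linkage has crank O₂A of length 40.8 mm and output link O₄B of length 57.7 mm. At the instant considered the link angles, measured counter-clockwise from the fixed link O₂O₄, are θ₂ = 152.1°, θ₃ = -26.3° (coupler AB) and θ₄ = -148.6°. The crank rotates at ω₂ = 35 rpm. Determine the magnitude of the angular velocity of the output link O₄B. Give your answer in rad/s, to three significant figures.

ω₂ = 3.665 rad/s (from 35 rpm).
Differentiating the loop-closure r₂e^{iθ₂}+r₃e^{iθ₃}=r₁+r₄e^{iθ₄} gives r₂ω₂e^{iθ₂}+r₃ω₃e^{iθ₃}=r₄ω₄e^{iθ₄}.
Eliminating the other unknown: ω₄ = r₂ω₂ sin(θ₂−θ₃) / [r₄ sin(θ₄−θ₃)].
Numerator sine = +0.02792; denominator sine = -0.84526.
Result = 0.0408·3.665·(+0.02792) / (0.0577·(-0.84526)) = -0.085611 rad/s; magnitude 0.085611 rad/s.

0.0856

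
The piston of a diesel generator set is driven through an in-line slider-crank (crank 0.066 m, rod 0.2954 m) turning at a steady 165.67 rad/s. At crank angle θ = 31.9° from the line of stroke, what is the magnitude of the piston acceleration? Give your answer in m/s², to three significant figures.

ω = 165.7 rad/s
x(θ) = r cosθ + √(L² − r² sin²θ); with ω constant, a = ω²·d²x/dθ².
d²x/dθ² = −r cosθ − r²(cos2θ)/√u − r⁴ sin²2θ/(4u^{3/2}),  u = L² − r² sin²θ = 0.0860448 m².
Substituting r = 0.066 m, L = 0.2954 m, θ = 31.9°: d²x/dθ² = -0.06274 m.
a = ω²·d²x/dθ² = (165.7)²·(-0.06274) = -1722 m/s²;  |a| = 1722 m/s².

1720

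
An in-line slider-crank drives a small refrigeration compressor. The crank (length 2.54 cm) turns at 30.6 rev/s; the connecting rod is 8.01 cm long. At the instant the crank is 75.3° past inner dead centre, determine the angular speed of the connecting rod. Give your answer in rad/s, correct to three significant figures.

16.3

ω = 192.3 rad/s (converted from 30.6 rev/s).
The rod makes angle φ with the slider axis where L sinφ = r sinθ; differentiating, L cosφ·φ̇ = r ω cosθ.
L cosφ = √(L² − r² sin²θ) = 0.076239 m.
|ω_rod| = r ω |cosθ| / √(L² − r² sin²θ) = 0.0254·192.3·0.25376/0.076239 = 16.255 rad/s.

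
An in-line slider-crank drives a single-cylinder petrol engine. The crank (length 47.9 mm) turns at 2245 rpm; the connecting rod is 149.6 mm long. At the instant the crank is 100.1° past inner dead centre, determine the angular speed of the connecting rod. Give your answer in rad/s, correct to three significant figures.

13.9

ω = 235.1 rad/s (converted from 2245 rpm).
The rod makes angle φ with the slider axis where L sinφ = r sinθ; differentiating, L cosφ·φ̇ = r ω cosθ.
L cosφ = √(L² − r² sin²θ) = 0.14197 m.
|ω_rod| = r ω |cosθ| / √(L² − r² sin²θ) = 0.0479·235.1·0.17537/0.14197 = 13.91 rad/s.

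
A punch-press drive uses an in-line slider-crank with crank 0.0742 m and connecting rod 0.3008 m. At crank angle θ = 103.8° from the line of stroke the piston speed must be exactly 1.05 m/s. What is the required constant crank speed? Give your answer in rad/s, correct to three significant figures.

15.5

For an in-line slider-crank, |v_piston| = rω|sinθ|·[1 + r cosθ/√(L² − r² sin²θ)].
With r = 0.0742 m, L = 0.3008 m, θ = 103.8°: the bracketed kinematic factor |dx/dθ| = 0.067691 m.
ω = v/|dx/dθ| = 1.05/0.067691 = 15.512 rad/s.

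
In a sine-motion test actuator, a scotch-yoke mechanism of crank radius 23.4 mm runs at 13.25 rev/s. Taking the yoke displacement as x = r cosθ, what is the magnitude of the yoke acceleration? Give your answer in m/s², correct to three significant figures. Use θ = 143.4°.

130

ω = 83.25 rad/s (from 13.25 rev/s).
x = r cosθ ⇒ ẍ = −rω² cosθ (ω constant).
|a| = rω²|cosθ| = 0.0234·(83.25)²·|cos 143.4°| = 130.2 m/s².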